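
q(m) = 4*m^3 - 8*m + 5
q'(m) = 12*m^2 - 8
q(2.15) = 27.55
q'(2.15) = 47.47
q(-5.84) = -744.99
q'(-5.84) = 401.27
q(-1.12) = 8.34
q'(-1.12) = 7.05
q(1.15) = 1.88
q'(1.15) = 7.87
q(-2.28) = -24.17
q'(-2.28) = 54.38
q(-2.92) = -71.23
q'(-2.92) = 94.32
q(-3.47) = -134.37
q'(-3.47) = 136.49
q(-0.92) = 9.25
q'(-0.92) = 2.16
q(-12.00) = -6811.00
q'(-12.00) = 1720.00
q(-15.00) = -13375.00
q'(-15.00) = 2692.00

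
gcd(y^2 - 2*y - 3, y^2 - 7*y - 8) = y + 1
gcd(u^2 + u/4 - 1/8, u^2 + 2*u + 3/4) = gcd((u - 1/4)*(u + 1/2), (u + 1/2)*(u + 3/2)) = u + 1/2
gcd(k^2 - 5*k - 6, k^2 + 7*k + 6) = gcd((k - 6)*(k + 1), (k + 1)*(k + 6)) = k + 1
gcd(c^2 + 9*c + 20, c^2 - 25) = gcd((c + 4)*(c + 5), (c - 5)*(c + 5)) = c + 5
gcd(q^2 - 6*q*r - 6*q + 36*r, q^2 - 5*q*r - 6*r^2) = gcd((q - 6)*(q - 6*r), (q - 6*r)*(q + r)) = q - 6*r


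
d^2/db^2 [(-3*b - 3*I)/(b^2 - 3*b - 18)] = 6*((b + I)*(2*b - 3)^2 + (3*b - 3 + I)*(-b^2 + 3*b + 18))/(-b^2 + 3*b + 18)^3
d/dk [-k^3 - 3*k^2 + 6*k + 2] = -3*k^2 - 6*k + 6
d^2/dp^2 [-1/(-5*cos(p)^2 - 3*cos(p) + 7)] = (-100*sin(p)^4 + 199*sin(p)^2 + 141*cos(p)/4 - 45*cos(3*p)/4 - 11)/(-5*sin(p)^2 + 3*cos(p) - 2)^3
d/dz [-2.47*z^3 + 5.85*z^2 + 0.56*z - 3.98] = -7.41*z^2 + 11.7*z + 0.56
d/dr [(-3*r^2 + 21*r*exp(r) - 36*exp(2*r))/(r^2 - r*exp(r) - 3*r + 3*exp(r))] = 3*(-(r^2 - 7*r*exp(r) + 12*exp(2*r))*(r*exp(r) - 2*r - 2*exp(r) + 3) + (r^2 - r*exp(r) - 3*r + 3*exp(r))*(7*r*exp(r) - 2*r - 24*exp(2*r) + 7*exp(r)))/(r^2 - r*exp(r) - 3*r + 3*exp(r))^2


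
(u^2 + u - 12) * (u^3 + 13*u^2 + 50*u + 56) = u^5 + 14*u^4 + 51*u^3 - 50*u^2 - 544*u - 672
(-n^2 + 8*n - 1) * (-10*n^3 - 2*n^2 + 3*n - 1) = 10*n^5 - 78*n^4 - 9*n^3 + 27*n^2 - 11*n + 1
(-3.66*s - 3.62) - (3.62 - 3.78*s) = 0.12*s - 7.24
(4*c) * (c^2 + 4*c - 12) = 4*c^3 + 16*c^2 - 48*c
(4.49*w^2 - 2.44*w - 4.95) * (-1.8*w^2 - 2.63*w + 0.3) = -8.082*w^4 - 7.4167*w^3 + 16.6742*w^2 + 12.2865*w - 1.485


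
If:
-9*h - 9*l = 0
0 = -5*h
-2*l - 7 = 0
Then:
No Solution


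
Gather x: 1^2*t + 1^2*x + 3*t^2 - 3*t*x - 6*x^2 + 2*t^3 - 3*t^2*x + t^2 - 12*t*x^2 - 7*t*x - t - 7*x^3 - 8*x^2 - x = 2*t^3 + 4*t^2 - 7*x^3 + x^2*(-12*t - 14) + x*(-3*t^2 - 10*t)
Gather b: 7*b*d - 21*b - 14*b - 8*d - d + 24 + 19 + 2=b*(7*d - 35) - 9*d + 45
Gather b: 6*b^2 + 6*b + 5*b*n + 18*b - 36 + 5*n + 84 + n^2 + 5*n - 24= 6*b^2 + b*(5*n + 24) + n^2 + 10*n + 24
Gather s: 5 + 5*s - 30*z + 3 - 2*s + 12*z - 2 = 3*s - 18*z + 6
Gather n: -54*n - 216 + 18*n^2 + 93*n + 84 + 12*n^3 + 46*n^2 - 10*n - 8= 12*n^3 + 64*n^2 + 29*n - 140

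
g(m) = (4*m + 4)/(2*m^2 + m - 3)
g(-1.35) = 1.99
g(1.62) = 2.71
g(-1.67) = -2.95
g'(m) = (-4*m - 1)*(4*m + 4)/(2*m^2 + m - 3)^2 + 4/(2*m^2 + m - 3) = 4*(2*m^2 + m - (m + 1)*(4*m + 1) - 3)/(2*m^2 + m - 3)^2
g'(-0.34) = -1.19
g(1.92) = 1.86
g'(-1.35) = -18.07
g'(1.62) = -4.20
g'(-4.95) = -0.08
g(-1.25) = 0.89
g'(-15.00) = -0.00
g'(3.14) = -0.37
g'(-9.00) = -0.02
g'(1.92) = -1.92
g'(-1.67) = -14.07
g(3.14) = 0.83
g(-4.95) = -0.38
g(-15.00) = -0.13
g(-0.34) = -0.85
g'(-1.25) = -6.72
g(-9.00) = -0.21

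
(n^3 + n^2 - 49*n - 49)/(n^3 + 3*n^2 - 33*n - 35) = (n - 7)/(n - 5)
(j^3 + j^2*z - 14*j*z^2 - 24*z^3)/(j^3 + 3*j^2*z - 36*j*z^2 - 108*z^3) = (-j^2 + 2*j*z + 8*z^2)/(-j^2 + 36*z^2)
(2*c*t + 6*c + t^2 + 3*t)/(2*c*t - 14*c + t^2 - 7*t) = (t + 3)/(t - 7)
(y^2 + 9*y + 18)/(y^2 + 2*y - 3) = (y + 6)/(y - 1)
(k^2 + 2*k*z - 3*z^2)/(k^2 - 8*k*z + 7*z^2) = (-k - 3*z)/(-k + 7*z)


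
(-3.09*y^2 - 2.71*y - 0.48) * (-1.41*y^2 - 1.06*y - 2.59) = 4.3569*y^4 + 7.0965*y^3 + 11.5525*y^2 + 7.5277*y + 1.2432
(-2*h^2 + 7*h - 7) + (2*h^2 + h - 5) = 8*h - 12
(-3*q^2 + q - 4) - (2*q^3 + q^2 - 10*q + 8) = -2*q^3 - 4*q^2 + 11*q - 12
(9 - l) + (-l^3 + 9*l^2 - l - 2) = -l^3 + 9*l^2 - 2*l + 7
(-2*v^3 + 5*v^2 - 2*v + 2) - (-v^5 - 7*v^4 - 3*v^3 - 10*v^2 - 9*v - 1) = v^5 + 7*v^4 + v^3 + 15*v^2 + 7*v + 3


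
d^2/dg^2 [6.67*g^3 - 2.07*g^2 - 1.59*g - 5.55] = 40.02*g - 4.14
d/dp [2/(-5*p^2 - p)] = 2*(10*p + 1)/(p^2*(5*p + 1)^2)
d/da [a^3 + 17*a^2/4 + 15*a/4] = 3*a^2 + 17*a/2 + 15/4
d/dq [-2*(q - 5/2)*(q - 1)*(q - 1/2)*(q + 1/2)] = -8*q^3 + 21*q^2 - 9*q - 7/4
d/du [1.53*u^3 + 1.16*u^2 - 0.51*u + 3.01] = 4.59*u^2 + 2.32*u - 0.51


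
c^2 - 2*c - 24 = (c - 6)*(c + 4)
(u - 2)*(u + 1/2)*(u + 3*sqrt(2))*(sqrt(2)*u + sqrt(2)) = sqrt(2)*u^4 - sqrt(2)*u^3/2 + 6*u^3 - 5*sqrt(2)*u^2/2 - 3*u^2 - 15*u - sqrt(2)*u - 6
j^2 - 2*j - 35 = (j - 7)*(j + 5)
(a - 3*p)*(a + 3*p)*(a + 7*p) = a^3 + 7*a^2*p - 9*a*p^2 - 63*p^3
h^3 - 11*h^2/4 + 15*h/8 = h*(h - 3/2)*(h - 5/4)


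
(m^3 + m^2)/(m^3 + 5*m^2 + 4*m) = m/(m + 4)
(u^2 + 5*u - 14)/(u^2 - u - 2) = (u + 7)/(u + 1)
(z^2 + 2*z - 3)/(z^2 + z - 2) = (z + 3)/(z + 2)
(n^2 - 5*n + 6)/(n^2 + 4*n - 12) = (n - 3)/(n + 6)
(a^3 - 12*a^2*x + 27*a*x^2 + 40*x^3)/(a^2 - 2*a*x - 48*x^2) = (a^2 - 4*a*x - 5*x^2)/(a + 6*x)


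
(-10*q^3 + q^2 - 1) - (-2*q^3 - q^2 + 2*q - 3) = -8*q^3 + 2*q^2 - 2*q + 2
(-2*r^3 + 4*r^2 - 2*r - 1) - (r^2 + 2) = -2*r^3 + 3*r^2 - 2*r - 3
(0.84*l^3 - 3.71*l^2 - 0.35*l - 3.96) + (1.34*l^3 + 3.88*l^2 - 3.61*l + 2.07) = 2.18*l^3 + 0.17*l^2 - 3.96*l - 1.89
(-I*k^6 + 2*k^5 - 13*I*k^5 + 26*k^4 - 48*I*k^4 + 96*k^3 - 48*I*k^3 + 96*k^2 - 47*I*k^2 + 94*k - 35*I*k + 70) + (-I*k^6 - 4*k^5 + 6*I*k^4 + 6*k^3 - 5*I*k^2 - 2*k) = -2*I*k^6 - 2*k^5 - 13*I*k^5 + 26*k^4 - 42*I*k^4 + 102*k^3 - 48*I*k^3 + 96*k^2 - 52*I*k^2 + 92*k - 35*I*k + 70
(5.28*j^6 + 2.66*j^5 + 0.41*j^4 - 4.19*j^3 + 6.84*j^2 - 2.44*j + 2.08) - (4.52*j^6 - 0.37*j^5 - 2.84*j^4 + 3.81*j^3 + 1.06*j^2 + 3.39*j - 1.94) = 0.760000000000001*j^6 + 3.03*j^5 + 3.25*j^4 - 8.0*j^3 + 5.78*j^2 - 5.83*j + 4.02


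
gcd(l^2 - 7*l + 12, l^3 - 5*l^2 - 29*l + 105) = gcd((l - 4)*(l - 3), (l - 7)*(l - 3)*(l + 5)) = l - 3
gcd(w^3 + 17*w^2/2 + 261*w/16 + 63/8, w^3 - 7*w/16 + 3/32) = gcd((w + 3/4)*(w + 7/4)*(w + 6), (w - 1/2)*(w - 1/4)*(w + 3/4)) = w + 3/4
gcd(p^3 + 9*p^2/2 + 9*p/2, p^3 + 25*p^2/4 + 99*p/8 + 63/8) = p^2 + 9*p/2 + 9/2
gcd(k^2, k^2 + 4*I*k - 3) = 1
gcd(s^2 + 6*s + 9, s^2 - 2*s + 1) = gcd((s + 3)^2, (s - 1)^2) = 1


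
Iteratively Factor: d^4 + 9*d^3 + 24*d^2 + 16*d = (d)*(d^3 + 9*d^2 + 24*d + 16) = d*(d + 4)*(d^2 + 5*d + 4) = d*(d + 4)^2*(d + 1)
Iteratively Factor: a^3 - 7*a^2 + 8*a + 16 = (a - 4)*(a^2 - 3*a - 4) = (a - 4)^2*(a + 1)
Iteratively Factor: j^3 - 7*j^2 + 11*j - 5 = (j - 5)*(j^2 - 2*j + 1) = (j - 5)*(j - 1)*(j - 1)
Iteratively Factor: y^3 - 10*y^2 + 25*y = (y)*(y^2 - 10*y + 25) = y*(y - 5)*(y - 5)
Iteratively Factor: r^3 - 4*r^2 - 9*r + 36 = (r - 3)*(r^2 - r - 12) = (r - 4)*(r - 3)*(r + 3)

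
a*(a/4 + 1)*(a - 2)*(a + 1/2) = a^4/4 + 5*a^3/8 - 7*a^2/4 - a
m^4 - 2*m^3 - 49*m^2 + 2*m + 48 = (m - 8)*(m - 1)*(m + 1)*(m + 6)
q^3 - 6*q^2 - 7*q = q*(q - 7)*(q + 1)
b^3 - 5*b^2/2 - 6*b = b*(b - 4)*(b + 3/2)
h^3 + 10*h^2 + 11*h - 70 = (h - 2)*(h + 5)*(h + 7)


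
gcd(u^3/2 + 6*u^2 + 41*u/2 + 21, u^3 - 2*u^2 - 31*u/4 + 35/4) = 1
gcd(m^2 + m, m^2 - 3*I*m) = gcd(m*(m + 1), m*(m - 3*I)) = m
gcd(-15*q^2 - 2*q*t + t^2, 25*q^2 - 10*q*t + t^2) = 5*q - t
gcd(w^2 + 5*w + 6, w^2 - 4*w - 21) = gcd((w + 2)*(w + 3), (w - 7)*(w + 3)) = w + 3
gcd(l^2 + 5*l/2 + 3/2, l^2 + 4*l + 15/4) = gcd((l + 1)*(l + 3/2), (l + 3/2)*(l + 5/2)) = l + 3/2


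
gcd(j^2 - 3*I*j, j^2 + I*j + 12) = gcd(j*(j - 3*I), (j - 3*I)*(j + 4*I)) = j - 3*I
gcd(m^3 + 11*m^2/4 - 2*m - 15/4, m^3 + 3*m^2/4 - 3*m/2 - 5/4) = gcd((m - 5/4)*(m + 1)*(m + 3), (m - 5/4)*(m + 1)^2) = m^2 - m/4 - 5/4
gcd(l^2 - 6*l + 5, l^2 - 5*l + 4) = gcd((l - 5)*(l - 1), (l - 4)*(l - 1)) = l - 1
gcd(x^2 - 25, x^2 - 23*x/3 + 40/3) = x - 5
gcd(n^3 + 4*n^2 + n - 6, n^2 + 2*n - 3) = n^2 + 2*n - 3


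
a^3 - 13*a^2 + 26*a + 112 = (a - 8)*(a - 7)*(a + 2)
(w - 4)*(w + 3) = w^2 - w - 12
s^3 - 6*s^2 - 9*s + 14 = (s - 7)*(s - 1)*(s + 2)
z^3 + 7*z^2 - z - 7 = (z - 1)*(z + 1)*(z + 7)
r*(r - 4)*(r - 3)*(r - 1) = r^4 - 8*r^3 + 19*r^2 - 12*r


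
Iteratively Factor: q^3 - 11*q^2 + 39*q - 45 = (q - 3)*(q^2 - 8*q + 15) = (q - 5)*(q - 3)*(q - 3)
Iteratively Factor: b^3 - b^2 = (b)*(b^2 - b) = b^2*(b - 1)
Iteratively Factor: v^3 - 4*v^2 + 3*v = (v - 1)*(v^2 - 3*v) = (v - 3)*(v - 1)*(v)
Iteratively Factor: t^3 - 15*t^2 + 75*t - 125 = (t - 5)*(t^2 - 10*t + 25) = (t - 5)^2*(t - 5)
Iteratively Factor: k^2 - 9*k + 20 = (k - 5)*(k - 4)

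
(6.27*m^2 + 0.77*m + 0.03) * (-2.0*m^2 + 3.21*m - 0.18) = -12.54*m^4 + 18.5867*m^3 + 1.2831*m^2 - 0.0423*m - 0.0054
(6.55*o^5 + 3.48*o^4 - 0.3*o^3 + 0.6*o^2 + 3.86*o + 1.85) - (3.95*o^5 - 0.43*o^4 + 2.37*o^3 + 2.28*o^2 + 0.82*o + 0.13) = 2.6*o^5 + 3.91*o^4 - 2.67*o^3 - 1.68*o^2 + 3.04*o + 1.72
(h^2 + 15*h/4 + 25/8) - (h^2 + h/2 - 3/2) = 13*h/4 + 37/8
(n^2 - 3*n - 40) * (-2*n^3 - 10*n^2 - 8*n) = -2*n^5 - 4*n^4 + 102*n^3 + 424*n^2 + 320*n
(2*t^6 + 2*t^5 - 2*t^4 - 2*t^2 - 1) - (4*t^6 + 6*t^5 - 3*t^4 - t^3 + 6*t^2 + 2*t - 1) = -2*t^6 - 4*t^5 + t^4 + t^3 - 8*t^2 - 2*t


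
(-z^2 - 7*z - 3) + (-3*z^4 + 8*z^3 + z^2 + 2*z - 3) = -3*z^4 + 8*z^3 - 5*z - 6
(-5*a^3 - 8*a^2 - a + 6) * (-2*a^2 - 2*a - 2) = 10*a^5 + 26*a^4 + 28*a^3 + 6*a^2 - 10*a - 12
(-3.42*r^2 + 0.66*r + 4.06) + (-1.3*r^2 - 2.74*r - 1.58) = -4.72*r^2 - 2.08*r + 2.48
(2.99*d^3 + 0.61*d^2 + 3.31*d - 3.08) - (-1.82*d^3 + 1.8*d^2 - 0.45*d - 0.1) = 4.81*d^3 - 1.19*d^2 + 3.76*d - 2.98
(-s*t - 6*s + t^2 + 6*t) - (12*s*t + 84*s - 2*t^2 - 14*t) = -13*s*t - 90*s + 3*t^2 + 20*t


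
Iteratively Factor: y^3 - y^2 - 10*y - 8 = (y - 4)*(y^2 + 3*y + 2) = (y - 4)*(y + 1)*(y + 2)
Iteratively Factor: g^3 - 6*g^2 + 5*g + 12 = (g - 3)*(g^2 - 3*g - 4) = (g - 4)*(g - 3)*(g + 1)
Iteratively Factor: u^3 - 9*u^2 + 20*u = (u - 5)*(u^2 - 4*u) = u*(u - 5)*(u - 4)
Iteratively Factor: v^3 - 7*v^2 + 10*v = (v - 2)*(v^2 - 5*v) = v*(v - 2)*(v - 5)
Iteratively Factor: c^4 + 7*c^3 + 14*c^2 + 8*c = (c + 1)*(c^3 + 6*c^2 + 8*c) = (c + 1)*(c + 2)*(c^2 + 4*c) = (c + 1)*(c + 2)*(c + 4)*(c)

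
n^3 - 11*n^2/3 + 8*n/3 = n*(n - 8/3)*(n - 1)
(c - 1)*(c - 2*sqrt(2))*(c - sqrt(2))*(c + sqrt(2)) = c^4 - 2*sqrt(2)*c^3 - c^3 - 2*c^2 + 2*sqrt(2)*c^2 + 2*c + 4*sqrt(2)*c - 4*sqrt(2)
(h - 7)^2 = h^2 - 14*h + 49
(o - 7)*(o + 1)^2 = o^3 - 5*o^2 - 13*o - 7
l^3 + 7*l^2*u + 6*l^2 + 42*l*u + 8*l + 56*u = (l + 2)*(l + 4)*(l + 7*u)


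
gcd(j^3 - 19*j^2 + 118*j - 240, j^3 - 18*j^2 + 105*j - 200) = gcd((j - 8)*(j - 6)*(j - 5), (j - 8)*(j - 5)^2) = j^2 - 13*j + 40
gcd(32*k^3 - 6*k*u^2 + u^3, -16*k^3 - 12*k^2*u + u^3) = -8*k^2 - 2*k*u + u^2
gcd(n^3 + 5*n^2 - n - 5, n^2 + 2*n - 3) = n - 1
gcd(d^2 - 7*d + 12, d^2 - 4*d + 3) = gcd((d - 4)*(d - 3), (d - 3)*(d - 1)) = d - 3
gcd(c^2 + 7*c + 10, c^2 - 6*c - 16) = c + 2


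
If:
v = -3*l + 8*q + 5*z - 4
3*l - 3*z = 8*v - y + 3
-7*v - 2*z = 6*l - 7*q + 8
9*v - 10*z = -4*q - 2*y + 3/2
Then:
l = -1619*z/909 - 1199/1818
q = 125/606 - 394*z/303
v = -6*z/101 - 75/202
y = 2384*z/303 + 1217/606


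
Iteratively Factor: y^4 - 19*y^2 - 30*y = (y + 2)*(y^3 - 2*y^2 - 15*y) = (y + 2)*(y + 3)*(y^2 - 5*y) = (y - 5)*(y + 2)*(y + 3)*(y)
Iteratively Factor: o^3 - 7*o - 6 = (o + 2)*(o^2 - 2*o - 3) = (o - 3)*(o + 2)*(o + 1)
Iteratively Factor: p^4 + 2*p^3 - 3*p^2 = (p - 1)*(p^3 + 3*p^2) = (p - 1)*(p + 3)*(p^2) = p*(p - 1)*(p + 3)*(p)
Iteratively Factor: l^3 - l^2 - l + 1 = (l - 1)*(l^2 - 1) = (l - 1)*(l + 1)*(l - 1)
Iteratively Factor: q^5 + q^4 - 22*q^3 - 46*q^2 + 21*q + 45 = (q + 1)*(q^4 - 22*q^2 - 24*q + 45) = (q - 1)*(q + 1)*(q^3 + q^2 - 21*q - 45) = (q - 1)*(q + 1)*(q + 3)*(q^2 - 2*q - 15) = (q - 5)*(q - 1)*(q + 1)*(q + 3)*(q + 3)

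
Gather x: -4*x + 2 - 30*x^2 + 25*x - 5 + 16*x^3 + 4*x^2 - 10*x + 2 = 16*x^3 - 26*x^2 + 11*x - 1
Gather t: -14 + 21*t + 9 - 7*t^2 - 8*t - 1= -7*t^2 + 13*t - 6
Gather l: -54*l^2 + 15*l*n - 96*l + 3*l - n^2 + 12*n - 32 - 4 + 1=-54*l^2 + l*(15*n - 93) - n^2 + 12*n - 35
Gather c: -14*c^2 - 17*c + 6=-14*c^2 - 17*c + 6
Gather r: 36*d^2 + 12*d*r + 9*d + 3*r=36*d^2 + 9*d + r*(12*d + 3)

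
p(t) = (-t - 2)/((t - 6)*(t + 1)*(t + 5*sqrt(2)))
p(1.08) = 0.04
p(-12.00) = -0.01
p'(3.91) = 0.02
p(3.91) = 0.05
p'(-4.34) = -0.00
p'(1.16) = 0.00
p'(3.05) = 0.01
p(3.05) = 0.04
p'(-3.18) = -0.00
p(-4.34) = 0.02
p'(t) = -(-t - 2)/((t - 6)*(t + 1)*(t + 5*sqrt(2))^2) - (-t - 2)/((t - 6)*(t + 1)^2*(t + 5*sqrt(2))) - (-t - 2)/((t - 6)^2*(t + 1)*(t + 5*sqrt(2))) - 1/((t - 6)*(t + 1)*(t + 5*sqrt(2)))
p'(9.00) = 0.01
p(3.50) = 0.05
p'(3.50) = 0.01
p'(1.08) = 0.00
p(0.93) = 0.04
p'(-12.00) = 0.00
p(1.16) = 0.04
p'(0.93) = 0.00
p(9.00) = -0.02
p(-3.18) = 0.02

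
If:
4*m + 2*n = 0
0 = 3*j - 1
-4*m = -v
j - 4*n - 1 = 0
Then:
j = 1/3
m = 1/12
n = -1/6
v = 1/3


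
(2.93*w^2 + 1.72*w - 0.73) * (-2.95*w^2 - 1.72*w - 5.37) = -8.6435*w^4 - 10.1136*w^3 - 16.539*w^2 - 7.9808*w + 3.9201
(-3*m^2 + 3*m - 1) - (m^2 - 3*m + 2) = -4*m^2 + 6*m - 3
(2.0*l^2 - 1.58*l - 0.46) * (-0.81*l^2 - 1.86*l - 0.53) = -1.62*l^4 - 2.4402*l^3 + 2.2514*l^2 + 1.693*l + 0.2438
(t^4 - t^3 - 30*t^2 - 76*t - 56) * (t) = t^5 - t^4 - 30*t^3 - 76*t^2 - 56*t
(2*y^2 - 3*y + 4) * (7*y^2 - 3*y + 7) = 14*y^4 - 27*y^3 + 51*y^2 - 33*y + 28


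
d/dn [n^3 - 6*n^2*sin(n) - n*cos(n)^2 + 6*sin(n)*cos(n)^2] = -6*n^2*cos(n) + 3*n^2 - 12*n*sin(n) + n*sin(2*n) + 3*cos(n)/2 - cos(2*n)/2 + 9*cos(3*n)/2 - 1/2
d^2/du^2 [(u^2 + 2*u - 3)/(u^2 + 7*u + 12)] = -10/(u^3 + 12*u^2 + 48*u + 64)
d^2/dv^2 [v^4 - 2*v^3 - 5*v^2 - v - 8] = 12*v^2 - 12*v - 10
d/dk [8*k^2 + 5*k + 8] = 16*k + 5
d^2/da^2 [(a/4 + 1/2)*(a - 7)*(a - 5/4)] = 3*a/2 - 25/8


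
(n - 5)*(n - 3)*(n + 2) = n^3 - 6*n^2 - n + 30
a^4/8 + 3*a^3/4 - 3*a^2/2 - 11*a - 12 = (a/4 + 1/2)*(a/2 + 1)*(a - 4)*(a + 6)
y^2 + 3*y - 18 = (y - 3)*(y + 6)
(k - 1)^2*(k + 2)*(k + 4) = k^4 + 4*k^3 - 3*k^2 - 10*k + 8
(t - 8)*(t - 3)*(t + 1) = t^3 - 10*t^2 + 13*t + 24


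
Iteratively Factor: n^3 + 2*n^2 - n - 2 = (n + 1)*(n^2 + n - 2) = (n - 1)*(n + 1)*(n + 2)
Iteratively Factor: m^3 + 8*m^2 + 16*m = (m + 4)*(m^2 + 4*m) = (m + 4)^2*(m)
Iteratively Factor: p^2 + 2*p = (p)*(p + 2)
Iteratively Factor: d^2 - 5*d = (d)*(d - 5)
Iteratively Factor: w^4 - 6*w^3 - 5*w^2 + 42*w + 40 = (w + 2)*(w^3 - 8*w^2 + 11*w + 20) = (w - 5)*(w + 2)*(w^2 - 3*w - 4) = (w - 5)*(w - 4)*(w + 2)*(w + 1)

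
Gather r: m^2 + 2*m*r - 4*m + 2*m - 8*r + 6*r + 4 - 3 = m^2 - 2*m + r*(2*m - 2) + 1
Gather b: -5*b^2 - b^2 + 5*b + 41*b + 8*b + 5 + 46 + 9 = -6*b^2 + 54*b + 60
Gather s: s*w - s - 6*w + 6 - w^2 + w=s*(w - 1) - w^2 - 5*w + 6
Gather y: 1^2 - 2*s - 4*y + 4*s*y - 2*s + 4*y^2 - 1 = -4*s + 4*y^2 + y*(4*s - 4)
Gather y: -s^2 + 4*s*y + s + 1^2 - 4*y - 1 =-s^2 + s + y*(4*s - 4)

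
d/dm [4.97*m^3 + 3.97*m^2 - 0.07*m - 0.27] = 14.91*m^2 + 7.94*m - 0.07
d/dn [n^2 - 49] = 2*n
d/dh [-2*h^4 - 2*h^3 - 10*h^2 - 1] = 2*h*(-4*h^2 - 3*h - 10)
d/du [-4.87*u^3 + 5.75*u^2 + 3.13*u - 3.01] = -14.61*u^2 + 11.5*u + 3.13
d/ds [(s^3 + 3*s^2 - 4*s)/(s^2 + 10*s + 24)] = (s^2 + 12*s - 6)/(s^2 + 12*s + 36)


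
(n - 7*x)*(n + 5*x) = n^2 - 2*n*x - 35*x^2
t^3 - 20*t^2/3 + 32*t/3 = t*(t - 4)*(t - 8/3)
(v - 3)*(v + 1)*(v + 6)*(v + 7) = v^4 + 11*v^3 + 13*v^2 - 123*v - 126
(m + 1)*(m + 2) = m^2 + 3*m + 2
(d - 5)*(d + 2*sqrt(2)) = d^2 - 5*d + 2*sqrt(2)*d - 10*sqrt(2)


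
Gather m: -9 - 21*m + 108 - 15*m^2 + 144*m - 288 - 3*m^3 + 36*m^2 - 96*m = -3*m^3 + 21*m^2 + 27*m - 189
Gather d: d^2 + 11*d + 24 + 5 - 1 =d^2 + 11*d + 28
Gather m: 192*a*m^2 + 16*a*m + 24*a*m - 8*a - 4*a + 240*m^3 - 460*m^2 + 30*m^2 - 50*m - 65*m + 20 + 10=-12*a + 240*m^3 + m^2*(192*a - 430) + m*(40*a - 115) + 30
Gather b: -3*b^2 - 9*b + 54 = -3*b^2 - 9*b + 54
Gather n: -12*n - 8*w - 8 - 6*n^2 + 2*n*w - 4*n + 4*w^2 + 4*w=-6*n^2 + n*(2*w - 16) + 4*w^2 - 4*w - 8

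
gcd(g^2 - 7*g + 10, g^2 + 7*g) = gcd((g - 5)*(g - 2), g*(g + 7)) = 1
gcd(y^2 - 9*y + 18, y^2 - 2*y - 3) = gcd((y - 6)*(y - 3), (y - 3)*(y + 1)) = y - 3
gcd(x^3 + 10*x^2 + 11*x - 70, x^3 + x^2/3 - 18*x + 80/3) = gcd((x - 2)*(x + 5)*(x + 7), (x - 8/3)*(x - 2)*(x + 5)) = x^2 + 3*x - 10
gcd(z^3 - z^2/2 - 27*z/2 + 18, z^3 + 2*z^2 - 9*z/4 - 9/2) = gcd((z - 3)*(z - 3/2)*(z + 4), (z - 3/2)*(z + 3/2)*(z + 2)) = z - 3/2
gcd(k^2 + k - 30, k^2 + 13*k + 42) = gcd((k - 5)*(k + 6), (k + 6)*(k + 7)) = k + 6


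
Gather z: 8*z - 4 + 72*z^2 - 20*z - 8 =72*z^2 - 12*z - 12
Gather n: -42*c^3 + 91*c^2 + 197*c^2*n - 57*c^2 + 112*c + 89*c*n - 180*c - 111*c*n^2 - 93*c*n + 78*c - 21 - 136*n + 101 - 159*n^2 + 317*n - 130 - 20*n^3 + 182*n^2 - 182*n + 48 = -42*c^3 + 34*c^2 + 10*c - 20*n^3 + n^2*(23 - 111*c) + n*(197*c^2 - 4*c - 1) - 2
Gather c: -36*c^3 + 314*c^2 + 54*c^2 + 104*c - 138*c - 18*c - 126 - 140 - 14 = -36*c^3 + 368*c^2 - 52*c - 280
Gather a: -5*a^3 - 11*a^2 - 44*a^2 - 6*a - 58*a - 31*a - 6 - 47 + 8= -5*a^3 - 55*a^2 - 95*a - 45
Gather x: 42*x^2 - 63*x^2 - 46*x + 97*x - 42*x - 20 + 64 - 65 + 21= -21*x^2 + 9*x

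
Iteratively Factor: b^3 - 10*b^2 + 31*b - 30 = (b - 2)*(b^2 - 8*b + 15) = (b - 5)*(b - 2)*(b - 3)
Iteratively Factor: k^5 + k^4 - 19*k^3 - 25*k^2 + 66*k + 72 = (k + 3)*(k^4 - 2*k^3 - 13*k^2 + 14*k + 24) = (k - 4)*(k + 3)*(k^3 + 2*k^2 - 5*k - 6) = (k - 4)*(k + 1)*(k + 3)*(k^2 + k - 6) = (k - 4)*(k + 1)*(k + 3)^2*(k - 2)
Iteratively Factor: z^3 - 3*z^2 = (z)*(z^2 - 3*z) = z^2*(z - 3)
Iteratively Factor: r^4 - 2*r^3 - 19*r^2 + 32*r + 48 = (r + 1)*(r^3 - 3*r^2 - 16*r + 48) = (r - 4)*(r + 1)*(r^2 + r - 12) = (r - 4)*(r + 1)*(r + 4)*(r - 3)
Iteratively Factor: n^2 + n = (n + 1)*(n)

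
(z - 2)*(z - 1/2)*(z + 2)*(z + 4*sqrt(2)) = z^4 - z^3/2 + 4*sqrt(2)*z^3 - 4*z^2 - 2*sqrt(2)*z^2 - 16*sqrt(2)*z + 2*z + 8*sqrt(2)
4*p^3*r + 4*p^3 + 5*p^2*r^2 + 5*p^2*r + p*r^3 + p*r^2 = (p + r)*(4*p + r)*(p*r + p)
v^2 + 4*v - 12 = (v - 2)*(v + 6)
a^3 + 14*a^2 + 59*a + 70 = (a + 2)*(a + 5)*(a + 7)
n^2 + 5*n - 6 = (n - 1)*(n + 6)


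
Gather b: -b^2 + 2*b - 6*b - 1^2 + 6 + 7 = -b^2 - 4*b + 12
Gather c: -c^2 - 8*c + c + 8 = -c^2 - 7*c + 8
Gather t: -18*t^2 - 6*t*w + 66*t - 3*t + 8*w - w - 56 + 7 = -18*t^2 + t*(63 - 6*w) + 7*w - 49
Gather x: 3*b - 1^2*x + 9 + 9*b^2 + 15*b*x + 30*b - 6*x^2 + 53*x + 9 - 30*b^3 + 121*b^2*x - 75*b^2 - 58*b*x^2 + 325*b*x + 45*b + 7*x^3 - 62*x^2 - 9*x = -30*b^3 - 66*b^2 + 78*b + 7*x^3 + x^2*(-58*b - 68) + x*(121*b^2 + 340*b + 43) + 18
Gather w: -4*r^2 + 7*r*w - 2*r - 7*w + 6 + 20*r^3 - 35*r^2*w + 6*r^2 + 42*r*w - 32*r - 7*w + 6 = 20*r^3 + 2*r^2 - 34*r + w*(-35*r^2 + 49*r - 14) + 12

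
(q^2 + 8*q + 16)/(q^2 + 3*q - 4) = (q + 4)/(q - 1)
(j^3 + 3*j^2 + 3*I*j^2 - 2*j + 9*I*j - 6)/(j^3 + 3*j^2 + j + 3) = (j + 2*I)/(j - I)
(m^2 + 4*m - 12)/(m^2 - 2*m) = (m + 6)/m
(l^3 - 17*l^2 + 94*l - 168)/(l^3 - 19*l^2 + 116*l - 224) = (l - 6)/(l - 8)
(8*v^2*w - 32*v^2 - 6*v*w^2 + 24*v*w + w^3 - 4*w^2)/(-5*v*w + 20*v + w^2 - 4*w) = (-8*v^2 + 6*v*w - w^2)/(5*v - w)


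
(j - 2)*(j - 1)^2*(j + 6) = j^4 + 2*j^3 - 19*j^2 + 28*j - 12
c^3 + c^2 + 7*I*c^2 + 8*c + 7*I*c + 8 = (c + 1)*(c - I)*(c + 8*I)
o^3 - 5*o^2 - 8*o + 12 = (o - 6)*(o - 1)*(o + 2)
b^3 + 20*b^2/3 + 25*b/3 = b*(b + 5/3)*(b + 5)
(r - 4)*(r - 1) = r^2 - 5*r + 4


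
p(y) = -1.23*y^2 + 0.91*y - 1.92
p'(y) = 0.91 - 2.46*y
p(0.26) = -1.77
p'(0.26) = 0.27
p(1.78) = -4.20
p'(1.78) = -3.47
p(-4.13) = -26.66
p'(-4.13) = 11.07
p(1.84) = -4.41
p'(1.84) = -3.62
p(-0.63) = -2.98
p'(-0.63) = 2.46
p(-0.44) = -2.56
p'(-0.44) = 1.99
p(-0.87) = -3.64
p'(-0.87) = 3.05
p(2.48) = -7.23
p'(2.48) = -5.19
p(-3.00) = -15.72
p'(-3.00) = 8.29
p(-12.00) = -189.96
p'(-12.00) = 30.43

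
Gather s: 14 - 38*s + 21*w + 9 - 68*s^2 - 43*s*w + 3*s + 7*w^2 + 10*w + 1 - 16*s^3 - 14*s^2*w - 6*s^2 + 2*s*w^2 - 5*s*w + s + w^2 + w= -16*s^3 + s^2*(-14*w - 74) + s*(2*w^2 - 48*w - 34) + 8*w^2 + 32*w + 24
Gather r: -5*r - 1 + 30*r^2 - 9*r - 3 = 30*r^2 - 14*r - 4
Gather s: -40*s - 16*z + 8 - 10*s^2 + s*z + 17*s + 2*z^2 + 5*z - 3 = -10*s^2 + s*(z - 23) + 2*z^2 - 11*z + 5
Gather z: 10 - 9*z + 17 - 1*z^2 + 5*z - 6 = -z^2 - 4*z + 21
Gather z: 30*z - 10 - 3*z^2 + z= -3*z^2 + 31*z - 10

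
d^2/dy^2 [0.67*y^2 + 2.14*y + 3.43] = 1.34000000000000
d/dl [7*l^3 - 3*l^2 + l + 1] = 21*l^2 - 6*l + 1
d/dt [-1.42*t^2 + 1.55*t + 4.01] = 1.55 - 2.84*t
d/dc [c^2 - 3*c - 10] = 2*c - 3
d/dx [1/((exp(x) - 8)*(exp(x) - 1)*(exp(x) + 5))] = -((exp(x) - 8)*(exp(x) - 1) + (exp(x) - 8)*(exp(x) + 5) + (exp(x) - 1)*(exp(x) + 5))/(4*(exp(x) - 8)^2*(exp(x) + 5)^2*sinh(x/2)^2)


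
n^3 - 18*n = n*(n - 3*sqrt(2))*(n + 3*sqrt(2))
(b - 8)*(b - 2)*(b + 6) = b^3 - 4*b^2 - 44*b + 96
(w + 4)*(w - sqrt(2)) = w^2 - sqrt(2)*w + 4*w - 4*sqrt(2)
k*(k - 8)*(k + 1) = k^3 - 7*k^2 - 8*k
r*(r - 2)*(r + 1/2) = r^3 - 3*r^2/2 - r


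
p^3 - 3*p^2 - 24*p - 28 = (p - 7)*(p + 2)^2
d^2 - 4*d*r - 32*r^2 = (d - 8*r)*(d + 4*r)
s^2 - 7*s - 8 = (s - 8)*(s + 1)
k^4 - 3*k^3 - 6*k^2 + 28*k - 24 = (k - 2)^3*(k + 3)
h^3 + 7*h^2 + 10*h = h*(h + 2)*(h + 5)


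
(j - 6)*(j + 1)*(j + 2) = j^3 - 3*j^2 - 16*j - 12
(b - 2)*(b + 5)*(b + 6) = b^3 + 9*b^2 + 8*b - 60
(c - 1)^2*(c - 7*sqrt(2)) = c^3 - 7*sqrt(2)*c^2 - 2*c^2 + c + 14*sqrt(2)*c - 7*sqrt(2)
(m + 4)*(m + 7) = m^2 + 11*m + 28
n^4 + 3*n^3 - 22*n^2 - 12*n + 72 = (n - 3)*(n - 2)*(n + 2)*(n + 6)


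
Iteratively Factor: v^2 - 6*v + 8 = (v - 4)*(v - 2)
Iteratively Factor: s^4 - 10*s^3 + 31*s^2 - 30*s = (s - 5)*(s^3 - 5*s^2 + 6*s) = (s - 5)*(s - 2)*(s^2 - 3*s) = (s - 5)*(s - 3)*(s - 2)*(s)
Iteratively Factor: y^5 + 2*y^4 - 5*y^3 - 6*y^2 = (y - 2)*(y^4 + 4*y^3 + 3*y^2) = (y - 2)*(y + 1)*(y^3 + 3*y^2) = (y - 2)*(y + 1)*(y + 3)*(y^2) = y*(y - 2)*(y + 1)*(y + 3)*(y)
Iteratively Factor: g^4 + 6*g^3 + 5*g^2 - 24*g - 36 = (g + 2)*(g^3 + 4*g^2 - 3*g - 18) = (g + 2)*(g + 3)*(g^2 + g - 6) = (g - 2)*(g + 2)*(g + 3)*(g + 3)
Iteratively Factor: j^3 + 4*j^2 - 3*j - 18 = (j + 3)*(j^2 + j - 6) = (j - 2)*(j + 3)*(j + 3)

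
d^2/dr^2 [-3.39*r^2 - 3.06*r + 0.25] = -6.78000000000000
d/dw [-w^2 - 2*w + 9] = -2*w - 2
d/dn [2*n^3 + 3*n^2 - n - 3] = 6*n^2 + 6*n - 1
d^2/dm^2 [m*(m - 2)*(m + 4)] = 6*m + 4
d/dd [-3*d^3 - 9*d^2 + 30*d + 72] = -9*d^2 - 18*d + 30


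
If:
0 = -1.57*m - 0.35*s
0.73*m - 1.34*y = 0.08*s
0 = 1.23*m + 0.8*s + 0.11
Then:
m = 0.05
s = -0.21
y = 0.04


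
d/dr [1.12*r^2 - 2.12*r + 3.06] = 2.24*r - 2.12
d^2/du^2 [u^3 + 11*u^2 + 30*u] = 6*u + 22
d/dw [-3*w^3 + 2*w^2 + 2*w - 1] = -9*w^2 + 4*w + 2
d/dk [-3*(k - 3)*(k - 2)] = 15 - 6*k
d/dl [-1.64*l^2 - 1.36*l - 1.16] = -3.28*l - 1.36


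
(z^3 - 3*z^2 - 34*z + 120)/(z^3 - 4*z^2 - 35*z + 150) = (z - 4)/(z - 5)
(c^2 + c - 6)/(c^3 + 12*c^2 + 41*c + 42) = (c - 2)/(c^2 + 9*c + 14)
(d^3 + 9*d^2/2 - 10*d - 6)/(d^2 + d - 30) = (d^2 - 3*d/2 - 1)/(d - 5)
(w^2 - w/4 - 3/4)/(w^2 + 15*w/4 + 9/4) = (w - 1)/(w + 3)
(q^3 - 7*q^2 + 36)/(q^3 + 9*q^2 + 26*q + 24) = (q^2 - 9*q + 18)/(q^2 + 7*q + 12)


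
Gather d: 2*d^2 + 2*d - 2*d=2*d^2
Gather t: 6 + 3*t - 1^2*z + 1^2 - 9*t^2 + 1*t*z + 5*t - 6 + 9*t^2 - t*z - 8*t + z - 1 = 0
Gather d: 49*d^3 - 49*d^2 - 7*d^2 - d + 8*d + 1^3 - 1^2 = 49*d^3 - 56*d^2 + 7*d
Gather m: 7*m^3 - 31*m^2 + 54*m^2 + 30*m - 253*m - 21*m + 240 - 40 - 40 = 7*m^3 + 23*m^2 - 244*m + 160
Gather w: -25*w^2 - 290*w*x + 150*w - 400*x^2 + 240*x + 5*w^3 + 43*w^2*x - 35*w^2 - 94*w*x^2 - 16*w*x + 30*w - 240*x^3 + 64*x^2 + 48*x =5*w^3 + w^2*(43*x - 60) + w*(-94*x^2 - 306*x + 180) - 240*x^3 - 336*x^2 + 288*x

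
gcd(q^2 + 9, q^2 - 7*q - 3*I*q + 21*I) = q - 3*I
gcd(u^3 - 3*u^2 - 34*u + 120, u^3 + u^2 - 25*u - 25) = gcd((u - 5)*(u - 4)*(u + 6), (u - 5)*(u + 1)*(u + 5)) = u - 5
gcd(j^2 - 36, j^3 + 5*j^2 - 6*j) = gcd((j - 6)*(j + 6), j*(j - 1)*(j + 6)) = j + 6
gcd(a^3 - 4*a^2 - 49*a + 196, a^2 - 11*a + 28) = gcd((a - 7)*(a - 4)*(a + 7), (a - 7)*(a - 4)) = a^2 - 11*a + 28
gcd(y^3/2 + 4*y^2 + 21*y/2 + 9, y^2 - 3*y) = 1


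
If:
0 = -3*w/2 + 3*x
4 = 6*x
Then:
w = 4/3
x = 2/3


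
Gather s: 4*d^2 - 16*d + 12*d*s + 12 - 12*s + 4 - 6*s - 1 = 4*d^2 - 16*d + s*(12*d - 18) + 15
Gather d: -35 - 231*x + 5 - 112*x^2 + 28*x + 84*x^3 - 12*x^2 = 84*x^3 - 124*x^2 - 203*x - 30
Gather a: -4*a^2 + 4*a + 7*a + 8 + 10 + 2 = -4*a^2 + 11*a + 20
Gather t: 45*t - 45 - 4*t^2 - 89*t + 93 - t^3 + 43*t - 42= -t^3 - 4*t^2 - t + 6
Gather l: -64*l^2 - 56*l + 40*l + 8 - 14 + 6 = -64*l^2 - 16*l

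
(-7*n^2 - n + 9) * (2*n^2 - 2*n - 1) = -14*n^4 + 12*n^3 + 27*n^2 - 17*n - 9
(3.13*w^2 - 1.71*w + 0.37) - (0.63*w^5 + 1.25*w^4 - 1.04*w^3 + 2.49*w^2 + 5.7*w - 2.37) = -0.63*w^5 - 1.25*w^4 + 1.04*w^3 + 0.64*w^2 - 7.41*w + 2.74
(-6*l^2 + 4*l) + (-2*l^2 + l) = -8*l^2 + 5*l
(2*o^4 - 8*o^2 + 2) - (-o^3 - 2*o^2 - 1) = 2*o^4 + o^3 - 6*o^2 + 3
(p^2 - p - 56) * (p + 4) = p^3 + 3*p^2 - 60*p - 224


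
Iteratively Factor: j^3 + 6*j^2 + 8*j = (j)*(j^2 + 6*j + 8) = j*(j + 4)*(j + 2)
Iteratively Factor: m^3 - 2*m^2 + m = (m - 1)*(m^2 - m) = (m - 1)^2*(m)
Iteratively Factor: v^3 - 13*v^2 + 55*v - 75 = (v - 3)*(v^2 - 10*v + 25) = (v - 5)*(v - 3)*(v - 5)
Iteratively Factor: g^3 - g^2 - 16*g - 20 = (g + 2)*(g^2 - 3*g - 10) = (g - 5)*(g + 2)*(g + 2)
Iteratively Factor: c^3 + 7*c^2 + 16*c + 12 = (c + 3)*(c^2 + 4*c + 4) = (c + 2)*(c + 3)*(c + 2)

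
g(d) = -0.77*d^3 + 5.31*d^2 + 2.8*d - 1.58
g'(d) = -2.31*d^2 + 10.62*d + 2.8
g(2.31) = 23.73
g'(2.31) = 15.01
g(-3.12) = 64.76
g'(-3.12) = -52.82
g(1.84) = 16.75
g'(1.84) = 14.52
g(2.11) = 20.74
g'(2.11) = 14.92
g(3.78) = 43.29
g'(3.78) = 9.94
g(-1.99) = 19.94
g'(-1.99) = -27.48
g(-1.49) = 8.58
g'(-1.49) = -18.15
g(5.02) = 48.88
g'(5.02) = -2.10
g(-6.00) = 339.10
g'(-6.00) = -144.08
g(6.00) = 40.06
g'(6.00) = -16.64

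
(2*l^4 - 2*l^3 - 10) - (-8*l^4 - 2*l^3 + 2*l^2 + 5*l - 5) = 10*l^4 - 2*l^2 - 5*l - 5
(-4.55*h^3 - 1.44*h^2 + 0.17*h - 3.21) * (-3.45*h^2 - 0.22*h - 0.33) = 15.6975*h^5 + 5.969*h^4 + 1.2318*h^3 + 11.5123*h^2 + 0.6501*h + 1.0593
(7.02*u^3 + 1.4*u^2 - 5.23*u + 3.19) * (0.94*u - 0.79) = 6.5988*u^4 - 4.2298*u^3 - 6.0222*u^2 + 7.1303*u - 2.5201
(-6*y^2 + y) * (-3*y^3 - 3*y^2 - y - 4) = 18*y^5 + 15*y^4 + 3*y^3 + 23*y^2 - 4*y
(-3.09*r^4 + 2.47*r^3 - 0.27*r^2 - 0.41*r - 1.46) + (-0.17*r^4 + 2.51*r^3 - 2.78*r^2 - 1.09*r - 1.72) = -3.26*r^4 + 4.98*r^3 - 3.05*r^2 - 1.5*r - 3.18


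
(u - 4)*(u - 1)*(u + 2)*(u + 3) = u^4 - 15*u^2 - 10*u + 24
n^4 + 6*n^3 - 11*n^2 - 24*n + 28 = (n - 2)*(n - 1)*(n + 2)*(n + 7)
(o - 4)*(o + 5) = o^2 + o - 20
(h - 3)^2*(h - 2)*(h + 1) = h^4 - 7*h^3 + 13*h^2 + 3*h - 18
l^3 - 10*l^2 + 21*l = l*(l - 7)*(l - 3)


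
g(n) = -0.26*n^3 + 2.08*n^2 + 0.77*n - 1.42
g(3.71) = 16.79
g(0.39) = -0.82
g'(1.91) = 5.87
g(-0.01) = -1.43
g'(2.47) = 6.29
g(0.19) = -1.20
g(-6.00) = 125.00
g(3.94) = 18.00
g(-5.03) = 80.42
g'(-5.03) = -39.89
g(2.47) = 9.25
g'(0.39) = 2.27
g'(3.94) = 5.05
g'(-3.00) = -18.73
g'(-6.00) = -52.27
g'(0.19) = 1.53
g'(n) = -0.78*n^2 + 4.16*n + 0.77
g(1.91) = 5.83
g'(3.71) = 5.47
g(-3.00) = 22.01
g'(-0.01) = 0.73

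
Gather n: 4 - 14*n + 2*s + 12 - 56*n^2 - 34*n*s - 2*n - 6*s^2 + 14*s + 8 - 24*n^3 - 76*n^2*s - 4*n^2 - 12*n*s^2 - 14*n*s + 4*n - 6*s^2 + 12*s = -24*n^3 + n^2*(-76*s - 60) + n*(-12*s^2 - 48*s - 12) - 12*s^2 + 28*s + 24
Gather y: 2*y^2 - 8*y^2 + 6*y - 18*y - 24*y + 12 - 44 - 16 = -6*y^2 - 36*y - 48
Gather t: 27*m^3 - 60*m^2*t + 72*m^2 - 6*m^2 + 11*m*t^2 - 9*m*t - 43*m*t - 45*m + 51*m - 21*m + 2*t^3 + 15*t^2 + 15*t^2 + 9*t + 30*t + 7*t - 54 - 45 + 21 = 27*m^3 + 66*m^2 - 15*m + 2*t^3 + t^2*(11*m + 30) + t*(-60*m^2 - 52*m + 46) - 78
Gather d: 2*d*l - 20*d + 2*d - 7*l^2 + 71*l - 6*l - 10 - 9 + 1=d*(2*l - 18) - 7*l^2 + 65*l - 18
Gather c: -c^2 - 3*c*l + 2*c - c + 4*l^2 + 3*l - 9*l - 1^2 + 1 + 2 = -c^2 + c*(1 - 3*l) + 4*l^2 - 6*l + 2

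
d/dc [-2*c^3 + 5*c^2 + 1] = 2*c*(5 - 3*c)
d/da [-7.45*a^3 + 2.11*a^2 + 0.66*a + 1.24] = -22.35*a^2 + 4.22*a + 0.66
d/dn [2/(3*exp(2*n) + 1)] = -12*exp(2*n)/(3*exp(2*n) + 1)^2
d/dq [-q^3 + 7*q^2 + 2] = q*(14 - 3*q)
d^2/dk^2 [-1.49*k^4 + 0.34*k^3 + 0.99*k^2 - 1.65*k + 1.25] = -17.88*k^2 + 2.04*k + 1.98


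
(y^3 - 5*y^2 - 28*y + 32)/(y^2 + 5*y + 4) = (y^2 - 9*y + 8)/(y + 1)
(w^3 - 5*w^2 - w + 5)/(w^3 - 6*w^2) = (w^3 - 5*w^2 - w + 5)/(w^2*(w - 6))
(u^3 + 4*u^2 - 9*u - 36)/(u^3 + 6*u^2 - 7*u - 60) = (u + 3)/(u + 5)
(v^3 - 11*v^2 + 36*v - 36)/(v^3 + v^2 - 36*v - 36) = (v^2 - 5*v + 6)/(v^2 + 7*v + 6)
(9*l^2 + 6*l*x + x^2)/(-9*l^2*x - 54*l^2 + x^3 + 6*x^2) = (3*l + x)/(-3*l*x - 18*l + x^2 + 6*x)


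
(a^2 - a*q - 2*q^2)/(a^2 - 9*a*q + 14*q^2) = (-a - q)/(-a + 7*q)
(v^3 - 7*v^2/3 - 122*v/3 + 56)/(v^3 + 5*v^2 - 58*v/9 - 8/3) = 3*(v - 7)/(3*v + 1)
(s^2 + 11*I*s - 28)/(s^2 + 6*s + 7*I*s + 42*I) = (s + 4*I)/(s + 6)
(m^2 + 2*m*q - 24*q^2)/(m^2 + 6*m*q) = (m - 4*q)/m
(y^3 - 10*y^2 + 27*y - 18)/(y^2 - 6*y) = y - 4 + 3/y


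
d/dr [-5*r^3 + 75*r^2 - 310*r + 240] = -15*r^2 + 150*r - 310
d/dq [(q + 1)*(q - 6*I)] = 2*q + 1 - 6*I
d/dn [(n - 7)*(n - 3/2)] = 2*n - 17/2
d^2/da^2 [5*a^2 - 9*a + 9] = 10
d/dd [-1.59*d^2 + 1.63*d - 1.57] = 1.63 - 3.18*d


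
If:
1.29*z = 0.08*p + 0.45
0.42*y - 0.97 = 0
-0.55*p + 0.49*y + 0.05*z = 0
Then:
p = 2.10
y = 2.31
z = 0.48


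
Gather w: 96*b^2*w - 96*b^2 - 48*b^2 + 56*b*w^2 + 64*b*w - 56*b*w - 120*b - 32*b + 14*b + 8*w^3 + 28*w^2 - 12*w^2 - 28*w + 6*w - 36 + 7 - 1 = -144*b^2 - 138*b + 8*w^3 + w^2*(56*b + 16) + w*(96*b^2 + 8*b - 22) - 30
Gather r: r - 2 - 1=r - 3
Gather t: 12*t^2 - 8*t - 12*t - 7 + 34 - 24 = 12*t^2 - 20*t + 3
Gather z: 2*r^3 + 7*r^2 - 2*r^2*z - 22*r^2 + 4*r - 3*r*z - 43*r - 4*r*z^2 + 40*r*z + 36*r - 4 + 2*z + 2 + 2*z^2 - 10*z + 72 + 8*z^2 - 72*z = 2*r^3 - 15*r^2 - 3*r + z^2*(10 - 4*r) + z*(-2*r^2 + 37*r - 80) + 70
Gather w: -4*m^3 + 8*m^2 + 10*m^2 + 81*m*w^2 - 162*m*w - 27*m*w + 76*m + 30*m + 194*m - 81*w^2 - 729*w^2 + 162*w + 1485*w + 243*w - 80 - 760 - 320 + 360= -4*m^3 + 18*m^2 + 300*m + w^2*(81*m - 810) + w*(1890 - 189*m) - 800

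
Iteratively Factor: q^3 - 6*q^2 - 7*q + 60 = (q + 3)*(q^2 - 9*q + 20) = (q - 4)*(q + 3)*(q - 5)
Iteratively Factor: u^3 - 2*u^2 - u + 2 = (u - 1)*(u^2 - u - 2) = (u - 1)*(u + 1)*(u - 2)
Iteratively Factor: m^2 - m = (m)*(m - 1)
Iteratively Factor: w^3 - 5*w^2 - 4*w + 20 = (w + 2)*(w^2 - 7*w + 10) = (w - 5)*(w + 2)*(w - 2)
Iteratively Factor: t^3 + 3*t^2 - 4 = (t + 2)*(t^2 + t - 2) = (t - 1)*(t + 2)*(t + 2)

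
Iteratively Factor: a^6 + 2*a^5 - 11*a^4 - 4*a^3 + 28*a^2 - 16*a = (a + 4)*(a^5 - 2*a^4 - 3*a^3 + 8*a^2 - 4*a) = (a - 1)*(a + 4)*(a^4 - a^3 - 4*a^2 + 4*a) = (a - 2)*(a - 1)*(a + 4)*(a^3 + a^2 - 2*a) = (a - 2)*(a - 1)*(a + 2)*(a + 4)*(a^2 - a) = a*(a - 2)*(a - 1)*(a + 2)*(a + 4)*(a - 1)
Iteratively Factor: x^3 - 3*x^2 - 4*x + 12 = (x - 2)*(x^2 - x - 6) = (x - 3)*(x - 2)*(x + 2)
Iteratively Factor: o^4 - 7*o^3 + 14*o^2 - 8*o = (o - 4)*(o^3 - 3*o^2 + 2*o) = (o - 4)*(o - 1)*(o^2 - 2*o) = o*(o - 4)*(o - 1)*(o - 2)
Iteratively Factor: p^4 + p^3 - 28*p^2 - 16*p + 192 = (p + 4)*(p^3 - 3*p^2 - 16*p + 48) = (p + 4)^2*(p^2 - 7*p + 12) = (p - 4)*(p + 4)^2*(p - 3)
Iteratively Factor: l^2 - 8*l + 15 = (l - 3)*(l - 5)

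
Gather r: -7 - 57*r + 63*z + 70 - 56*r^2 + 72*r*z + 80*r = -56*r^2 + r*(72*z + 23) + 63*z + 63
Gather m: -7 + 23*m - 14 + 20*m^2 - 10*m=20*m^2 + 13*m - 21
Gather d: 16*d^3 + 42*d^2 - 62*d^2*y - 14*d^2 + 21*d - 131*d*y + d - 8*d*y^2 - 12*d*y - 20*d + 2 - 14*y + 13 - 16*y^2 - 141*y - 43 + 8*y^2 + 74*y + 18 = 16*d^3 + d^2*(28 - 62*y) + d*(-8*y^2 - 143*y + 2) - 8*y^2 - 81*y - 10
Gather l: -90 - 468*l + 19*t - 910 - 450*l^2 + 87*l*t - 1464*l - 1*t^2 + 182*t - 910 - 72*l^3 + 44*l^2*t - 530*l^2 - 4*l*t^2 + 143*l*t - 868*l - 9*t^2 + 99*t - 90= -72*l^3 + l^2*(44*t - 980) + l*(-4*t^2 + 230*t - 2800) - 10*t^2 + 300*t - 2000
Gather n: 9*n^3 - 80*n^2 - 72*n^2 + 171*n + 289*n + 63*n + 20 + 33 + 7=9*n^3 - 152*n^2 + 523*n + 60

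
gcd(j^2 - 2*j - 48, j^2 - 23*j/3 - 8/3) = j - 8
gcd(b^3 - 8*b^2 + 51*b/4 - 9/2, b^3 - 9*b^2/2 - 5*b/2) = 1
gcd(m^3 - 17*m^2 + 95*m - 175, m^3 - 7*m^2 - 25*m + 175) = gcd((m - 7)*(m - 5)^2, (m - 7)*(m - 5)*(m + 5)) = m^2 - 12*m + 35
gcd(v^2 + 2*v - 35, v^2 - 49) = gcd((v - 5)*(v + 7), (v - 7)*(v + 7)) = v + 7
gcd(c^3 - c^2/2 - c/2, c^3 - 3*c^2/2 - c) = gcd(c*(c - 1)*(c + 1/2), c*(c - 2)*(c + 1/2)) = c^2 + c/2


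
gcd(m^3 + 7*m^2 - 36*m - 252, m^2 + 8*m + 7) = m + 7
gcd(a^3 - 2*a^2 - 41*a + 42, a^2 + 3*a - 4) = a - 1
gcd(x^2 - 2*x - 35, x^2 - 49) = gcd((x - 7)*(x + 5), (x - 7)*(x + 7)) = x - 7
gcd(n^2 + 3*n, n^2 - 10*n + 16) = 1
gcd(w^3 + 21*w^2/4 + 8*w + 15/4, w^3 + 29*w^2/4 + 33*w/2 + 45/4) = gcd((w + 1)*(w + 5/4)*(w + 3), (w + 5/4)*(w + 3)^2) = w^2 + 17*w/4 + 15/4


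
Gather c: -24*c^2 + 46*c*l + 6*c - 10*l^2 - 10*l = -24*c^2 + c*(46*l + 6) - 10*l^2 - 10*l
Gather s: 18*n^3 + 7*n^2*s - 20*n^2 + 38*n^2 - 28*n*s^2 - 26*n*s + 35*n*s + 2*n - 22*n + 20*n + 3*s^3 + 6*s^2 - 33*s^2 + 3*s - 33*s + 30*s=18*n^3 + 18*n^2 + 3*s^3 + s^2*(-28*n - 27) + s*(7*n^2 + 9*n)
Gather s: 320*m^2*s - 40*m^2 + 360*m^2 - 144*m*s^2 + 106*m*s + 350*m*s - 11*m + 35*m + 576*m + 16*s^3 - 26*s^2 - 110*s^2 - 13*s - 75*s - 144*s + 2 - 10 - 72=320*m^2 + 600*m + 16*s^3 + s^2*(-144*m - 136) + s*(320*m^2 + 456*m - 232) - 80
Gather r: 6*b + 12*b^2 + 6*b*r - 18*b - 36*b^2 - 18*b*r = -24*b^2 - 12*b*r - 12*b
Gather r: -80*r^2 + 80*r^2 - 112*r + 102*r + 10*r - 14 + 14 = 0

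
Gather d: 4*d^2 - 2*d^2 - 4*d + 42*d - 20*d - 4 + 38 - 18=2*d^2 + 18*d + 16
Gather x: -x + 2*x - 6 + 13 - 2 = x + 5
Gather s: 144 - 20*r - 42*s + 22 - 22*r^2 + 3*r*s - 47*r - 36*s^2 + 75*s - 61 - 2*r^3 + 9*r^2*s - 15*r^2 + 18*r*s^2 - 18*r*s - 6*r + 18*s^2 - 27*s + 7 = -2*r^3 - 37*r^2 - 73*r + s^2*(18*r - 18) + s*(9*r^2 - 15*r + 6) + 112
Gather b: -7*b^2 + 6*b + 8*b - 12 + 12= -7*b^2 + 14*b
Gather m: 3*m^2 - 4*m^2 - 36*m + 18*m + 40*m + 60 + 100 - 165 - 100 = -m^2 + 22*m - 105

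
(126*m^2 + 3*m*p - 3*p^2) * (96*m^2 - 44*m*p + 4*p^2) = 12096*m^4 - 5256*m^3*p + 84*m^2*p^2 + 144*m*p^3 - 12*p^4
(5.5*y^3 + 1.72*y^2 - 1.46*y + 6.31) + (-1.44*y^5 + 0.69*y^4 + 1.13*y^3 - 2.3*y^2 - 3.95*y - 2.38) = -1.44*y^5 + 0.69*y^4 + 6.63*y^3 - 0.58*y^2 - 5.41*y + 3.93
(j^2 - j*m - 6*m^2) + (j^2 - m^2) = 2*j^2 - j*m - 7*m^2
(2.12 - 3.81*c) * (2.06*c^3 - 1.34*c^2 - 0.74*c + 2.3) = -7.8486*c^4 + 9.4726*c^3 - 0.0214000000000003*c^2 - 10.3318*c + 4.876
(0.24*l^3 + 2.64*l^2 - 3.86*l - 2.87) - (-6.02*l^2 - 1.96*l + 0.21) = 0.24*l^3 + 8.66*l^2 - 1.9*l - 3.08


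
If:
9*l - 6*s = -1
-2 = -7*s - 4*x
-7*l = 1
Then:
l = -1/7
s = -1/21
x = 7/12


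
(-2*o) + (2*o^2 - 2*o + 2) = 2*o^2 - 4*o + 2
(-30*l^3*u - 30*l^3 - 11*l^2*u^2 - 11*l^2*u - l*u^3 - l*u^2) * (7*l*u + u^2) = -210*l^4*u^2 - 210*l^4*u - 107*l^3*u^3 - 107*l^3*u^2 - 18*l^2*u^4 - 18*l^2*u^3 - l*u^5 - l*u^4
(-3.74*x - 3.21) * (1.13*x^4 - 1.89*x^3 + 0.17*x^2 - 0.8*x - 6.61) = -4.2262*x^5 + 3.4413*x^4 + 5.4311*x^3 + 2.4463*x^2 + 27.2894*x + 21.2181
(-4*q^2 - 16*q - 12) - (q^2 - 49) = -5*q^2 - 16*q + 37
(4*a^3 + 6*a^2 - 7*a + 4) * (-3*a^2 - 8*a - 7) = -12*a^5 - 50*a^4 - 55*a^3 + 2*a^2 + 17*a - 28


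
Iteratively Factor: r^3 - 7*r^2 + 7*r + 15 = (r - 3)*(r^2 - 4*r - 5) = (r - 3)*(r + 1)*(r - 5)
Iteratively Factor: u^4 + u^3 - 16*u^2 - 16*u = (u - 4)*(u^3 + 5*u^2 + 4*u) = u*(u - 4)*(u^2 + 5*u + 4) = u*(u - 4)*(u + 1)*(u + 4)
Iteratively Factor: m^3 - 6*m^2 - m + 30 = (m - 5)*(m^2 - m - 6) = (m - 5)*(m - 3)*(m + 2)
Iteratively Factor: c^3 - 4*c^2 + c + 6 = (c - 2)*(c^2 - 2*c - 3) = (c - 2)*(c + 1)*(c - 3)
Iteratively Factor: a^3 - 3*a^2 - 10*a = (a - 5)*(a^2 + 2*a) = (a - 5)*(a + 2)*(a)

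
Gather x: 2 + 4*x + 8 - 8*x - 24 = -4*x - 14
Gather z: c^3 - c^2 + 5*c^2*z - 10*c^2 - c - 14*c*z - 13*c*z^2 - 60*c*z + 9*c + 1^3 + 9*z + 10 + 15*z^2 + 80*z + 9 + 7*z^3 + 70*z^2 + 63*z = c^3 - 11*c^2 + 8*c + 7*z^3 + z^2*(85 - 13*c) + z*(5*c^2 - 74*c + 152) + 20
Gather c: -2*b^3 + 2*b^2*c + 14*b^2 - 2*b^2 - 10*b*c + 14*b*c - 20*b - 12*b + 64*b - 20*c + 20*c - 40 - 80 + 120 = -2*b^3 + 12*b^2 + 32*b + c*(2*b^2 + 4*b)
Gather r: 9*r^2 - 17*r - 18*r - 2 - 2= 9*r^2 - 35*r - 4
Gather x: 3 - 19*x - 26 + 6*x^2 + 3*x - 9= 6*x^2 - 16*x - 32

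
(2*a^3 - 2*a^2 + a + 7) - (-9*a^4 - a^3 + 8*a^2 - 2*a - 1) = 9*a^4 + 3*a^3 - 10*a^2 + 3*a + 8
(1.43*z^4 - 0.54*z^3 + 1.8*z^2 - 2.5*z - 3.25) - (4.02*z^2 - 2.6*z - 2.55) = 1.43*z^4 - 0.54*z^3 - 2.22*z^2 + 0.1*z - 0.7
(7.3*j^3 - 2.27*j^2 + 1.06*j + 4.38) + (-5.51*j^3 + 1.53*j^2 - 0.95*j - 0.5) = 1.79*j^3 - 0.74*j^2 + 0.11*j + 3.88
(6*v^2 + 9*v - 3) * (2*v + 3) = 12*v^3 + 36*v^2 + 21*v - 9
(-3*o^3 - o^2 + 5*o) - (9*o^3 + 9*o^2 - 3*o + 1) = -12*o^3 - 10*o^2 + 8*o - 1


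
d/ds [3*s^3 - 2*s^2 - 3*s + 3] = 9*s^2 - 4*s - 3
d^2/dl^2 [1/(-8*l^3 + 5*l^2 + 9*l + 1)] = 2*((24*l - 5)*(-8*l^3 + 5*l^2 + 9*l + 1) + (-24*l^2 + 10*l + 9)^2)/(-8*l^3 + 5*l^2 + 9*l + 1)^3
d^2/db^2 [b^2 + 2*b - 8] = 2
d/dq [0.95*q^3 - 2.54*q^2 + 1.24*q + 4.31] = 2.85*q^2 - 5.08*q + 1.24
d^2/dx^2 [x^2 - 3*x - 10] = 2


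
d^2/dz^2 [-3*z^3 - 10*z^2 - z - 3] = -18*z - 20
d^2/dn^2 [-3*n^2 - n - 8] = -6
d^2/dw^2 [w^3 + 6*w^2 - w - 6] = 6*w + 12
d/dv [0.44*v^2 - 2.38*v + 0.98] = 0.88*v - 2.38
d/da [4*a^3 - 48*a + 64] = 12*a^2 - 48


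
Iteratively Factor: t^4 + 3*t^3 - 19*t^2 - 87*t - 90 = (t + 3)*(t^3 - 19*t - 30) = (t - 5)*(t + 3)*(t^2 + 5*t + 6) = (t - 5)*(t + 3)^2*(t + 2)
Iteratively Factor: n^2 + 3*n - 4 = (n - 1)*(n + 4)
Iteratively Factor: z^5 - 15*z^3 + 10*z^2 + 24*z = (z - 2)*(z^4 + 2*z^3 - 11*z^2 - 12*z) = z*(z - 2)*(z^3 + 2*z^2 - 11*z - 12) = z*(z - 2)*(z + 4)*(z^2 - 2*z - 3) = z*(z - 2)*(z + 1)*(z + 4)*(z - 3)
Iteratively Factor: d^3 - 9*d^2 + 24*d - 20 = (d - 2)*(d^2 - 7*d + 10) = (d - 2)^2*(d - 5)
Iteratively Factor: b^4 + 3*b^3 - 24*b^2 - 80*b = (b + 4)*(b^3 - b^2 - 20*b) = b*(b + 4)*(b^2 - b - 20) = b*(b - 5)*(b + 4)*(b + 4)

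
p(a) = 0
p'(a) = 0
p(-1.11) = 0.00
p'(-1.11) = 0.00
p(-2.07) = 0.00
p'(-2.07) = 0.00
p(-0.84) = 0.00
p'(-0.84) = 0.00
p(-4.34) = 0.00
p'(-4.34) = 0.00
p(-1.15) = 0.00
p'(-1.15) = 0.00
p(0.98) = 0.00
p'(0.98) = 0.00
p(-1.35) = 0.00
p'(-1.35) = 0.00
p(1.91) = 0.00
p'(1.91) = 0.00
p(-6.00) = 0.00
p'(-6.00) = 0.00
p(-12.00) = 0.00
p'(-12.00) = 0.00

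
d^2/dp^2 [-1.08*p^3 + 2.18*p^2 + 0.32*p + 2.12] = 4.36 - 6.48*p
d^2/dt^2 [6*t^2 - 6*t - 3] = 12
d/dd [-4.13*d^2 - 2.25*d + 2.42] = -8.26*d - 2.25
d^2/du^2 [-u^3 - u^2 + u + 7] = -6*u - 2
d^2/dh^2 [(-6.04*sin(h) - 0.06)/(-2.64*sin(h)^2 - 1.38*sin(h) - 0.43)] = (-42.096384*sin(h)^5 + 20.332224*sin(h)^4 + 124.67664*sin(h)^3 + 6.25137599999999*sin(h)^2 - 40.909288*sin(h) - 7.07596799999999)/(2.64*sin(h)^2 + 1.38*sin(h) + 0.43)^3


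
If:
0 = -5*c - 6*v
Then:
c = -6*v/5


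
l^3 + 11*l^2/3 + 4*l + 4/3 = (l + 2/3)*(l + 1)*(l + 2)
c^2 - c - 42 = (c - 7)*(c + 6)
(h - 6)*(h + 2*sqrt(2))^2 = h^3 - 6*h^2 + 4*sqrt(2)*h^2 - 24*sqrt(2)*h + 8*h - 48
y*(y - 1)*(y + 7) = y^3 + 6*y^2 - 7*y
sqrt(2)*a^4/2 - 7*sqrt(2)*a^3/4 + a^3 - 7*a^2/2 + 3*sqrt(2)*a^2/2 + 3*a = a*(a - 2)*(a - 3/2)*(sqrt(2)*a/2 + 1)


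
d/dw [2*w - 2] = 2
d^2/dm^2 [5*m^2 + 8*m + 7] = 10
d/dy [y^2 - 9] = 2*y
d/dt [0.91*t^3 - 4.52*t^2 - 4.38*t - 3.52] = 2.73*t^2 - 9.04*t - 4.38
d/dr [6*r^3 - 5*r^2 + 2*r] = 18*r^2 - 10*r + 2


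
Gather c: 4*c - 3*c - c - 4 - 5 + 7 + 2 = 0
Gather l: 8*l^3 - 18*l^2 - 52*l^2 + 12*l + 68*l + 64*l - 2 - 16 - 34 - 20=8*l^3 - 70*l^2 + 144*l - 72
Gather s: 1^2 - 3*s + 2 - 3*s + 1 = 4 - 6*s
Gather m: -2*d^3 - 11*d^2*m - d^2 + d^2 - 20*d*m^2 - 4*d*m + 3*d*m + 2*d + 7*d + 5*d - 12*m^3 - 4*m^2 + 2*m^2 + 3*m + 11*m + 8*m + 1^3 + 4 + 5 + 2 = -2*d^3 + 14*d - 12*m^3 + m^2*(-20*d - 2) + m*(-11*d^2 - d + 22) + 12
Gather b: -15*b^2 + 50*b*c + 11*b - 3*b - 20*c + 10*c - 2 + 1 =-15*b^2 + b*(50*c + 8) - 10*c - 1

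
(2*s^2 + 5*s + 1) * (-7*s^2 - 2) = -14*s^4 - 35*s^3 - 11*s^2 - 10*s - 2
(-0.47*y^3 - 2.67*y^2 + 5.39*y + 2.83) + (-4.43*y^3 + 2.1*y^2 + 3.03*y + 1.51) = -4.9*y^3 - 0.57*y^2 + 8.42*y + 4.34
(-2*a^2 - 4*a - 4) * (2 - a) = 2*a^3 - 4*a - 8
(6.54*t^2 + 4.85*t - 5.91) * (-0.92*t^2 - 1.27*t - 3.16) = -6.0168*t^4 - 12.7678*t^3 - 21.3887*t^2 - 7.8203*t + 18.6756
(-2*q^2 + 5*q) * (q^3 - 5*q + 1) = -2*q^5 + 5*q^4 + 10*q^3 - 27*q^2 + 5*q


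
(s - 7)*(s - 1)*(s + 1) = s^3 - 7*s^2 - s + 7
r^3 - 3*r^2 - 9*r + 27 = (r - 3)^2*(r + 3)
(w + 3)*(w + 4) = w^2 + 7*w + 12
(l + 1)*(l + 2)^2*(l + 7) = l^4 + 12*l^3 + 43*l^2 + 60*l + 28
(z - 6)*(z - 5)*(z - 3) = z^3 - 14*z^2 + 63*z - 90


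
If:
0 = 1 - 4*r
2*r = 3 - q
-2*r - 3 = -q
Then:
No Solution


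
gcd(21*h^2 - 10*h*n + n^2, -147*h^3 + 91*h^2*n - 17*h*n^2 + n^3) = 21*h^2 - 10*h*n + n^2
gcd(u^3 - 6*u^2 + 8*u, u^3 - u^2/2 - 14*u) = u^2 - 4*u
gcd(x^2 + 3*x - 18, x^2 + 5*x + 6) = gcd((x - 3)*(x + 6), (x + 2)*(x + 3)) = 1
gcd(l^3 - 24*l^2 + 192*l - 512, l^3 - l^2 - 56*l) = l - 8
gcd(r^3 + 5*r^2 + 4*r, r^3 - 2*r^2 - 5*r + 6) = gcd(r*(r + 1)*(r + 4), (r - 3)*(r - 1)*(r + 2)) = 1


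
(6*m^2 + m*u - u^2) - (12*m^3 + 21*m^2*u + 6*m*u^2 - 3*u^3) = -12*m^3 - 21*m^2*u + 6*m^2 - 6*m*u^2 + m*u + 3*u^3 - u^2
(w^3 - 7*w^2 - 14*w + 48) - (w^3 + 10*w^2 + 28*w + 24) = -17*w^2 - 42*w + 24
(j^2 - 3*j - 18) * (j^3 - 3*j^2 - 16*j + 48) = j^5 - 6*j^4 - 25*j^3 + 150*j^2 + 144*j - 864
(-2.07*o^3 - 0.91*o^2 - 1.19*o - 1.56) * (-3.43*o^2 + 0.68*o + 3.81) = 7.1001*o^5 + 1.7137*o^4 - 4.4238*o^3 + 1.0745*o^2 - 5.5947*o - 5.9436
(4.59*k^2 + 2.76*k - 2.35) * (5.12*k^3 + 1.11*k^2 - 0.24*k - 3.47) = 23.5008*k^5 + 19.2261*k^4 - 10.07*k^3 - 19.1982*k^2 - 9.0132*k + 8.1545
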